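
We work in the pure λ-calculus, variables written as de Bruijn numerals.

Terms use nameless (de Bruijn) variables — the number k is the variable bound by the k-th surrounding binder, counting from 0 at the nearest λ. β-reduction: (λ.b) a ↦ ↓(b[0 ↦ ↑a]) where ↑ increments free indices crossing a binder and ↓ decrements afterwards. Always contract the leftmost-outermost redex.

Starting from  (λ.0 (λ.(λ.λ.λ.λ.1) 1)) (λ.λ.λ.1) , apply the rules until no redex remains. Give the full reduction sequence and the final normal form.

Answer: normal form = λ.λ.1  (in 2 steps)

Working:
  start: (λ.0 (λ.(λ.λ.λ.λ.1) 1)) (λ.λ.λ.1)
  [1] (λ.λ.λ.1) (λ.(λ.λ.λ.λ.1) (λ.λ.λ.1))
  [2] λ.λ.1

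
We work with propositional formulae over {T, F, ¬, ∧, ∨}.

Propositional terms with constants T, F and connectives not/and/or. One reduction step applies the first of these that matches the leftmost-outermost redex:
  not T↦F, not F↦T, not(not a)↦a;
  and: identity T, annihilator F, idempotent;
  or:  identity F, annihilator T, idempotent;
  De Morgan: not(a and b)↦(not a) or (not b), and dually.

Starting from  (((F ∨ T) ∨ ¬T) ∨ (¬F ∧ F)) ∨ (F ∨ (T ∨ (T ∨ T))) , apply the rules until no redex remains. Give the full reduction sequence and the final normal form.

Answer: normal form = T  (in 4 steps)

Reduction:
  start: (((F ∨ T) ∨ ¬T) ∨ (¬F ∧ F)) ∨ (F ∨ (T ∨ (T ∨ T)))
  step 1: ((T ∨ ¬T) ∨ (¬F ∧ F)) ∨ (F ∨ (T ∨ (T ∨ T)))
  step 2: (T ∨ (¬F ∧ F)) ∨ (F ∨ (T ∨ (T ∨ T)))
  step 3: T ∨ (F ∨ (T ∨ (T ∨ T)))
  step 4: T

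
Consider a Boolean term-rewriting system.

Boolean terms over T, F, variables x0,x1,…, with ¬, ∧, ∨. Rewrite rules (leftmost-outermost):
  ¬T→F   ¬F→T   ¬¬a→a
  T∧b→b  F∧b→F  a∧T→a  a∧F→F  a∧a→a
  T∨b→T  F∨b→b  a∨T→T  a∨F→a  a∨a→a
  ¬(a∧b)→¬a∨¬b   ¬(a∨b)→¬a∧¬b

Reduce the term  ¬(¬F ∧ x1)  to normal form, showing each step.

Answer: normal form = ¬x1  (in 3 steps)

Derivation:
  start: ¬(¬F ∧ x1)
  [1] ¬¬F ∨ ¬x1
  [2] F ∨ ¬x1
  [3] ¬x1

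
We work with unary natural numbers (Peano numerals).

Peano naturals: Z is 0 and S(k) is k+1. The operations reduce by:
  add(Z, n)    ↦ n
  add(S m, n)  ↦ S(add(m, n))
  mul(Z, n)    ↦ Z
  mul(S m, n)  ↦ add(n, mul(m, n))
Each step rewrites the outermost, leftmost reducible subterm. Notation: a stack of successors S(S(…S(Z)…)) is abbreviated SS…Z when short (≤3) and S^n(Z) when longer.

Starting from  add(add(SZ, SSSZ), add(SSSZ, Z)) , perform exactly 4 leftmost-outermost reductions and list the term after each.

  start: add(add(SZ, SSSZ), add(SSSZ, Z))
  →1  add(S(add(Z, SSSZ)), add(SSSZ, Z))
  →2  S(add(add(Z, SSSZ), add(SSSZ, Z)))
  →3  S(add(SSSZ, add(SSSZ, Z)))
  →4  S(S(add(SSZ, add(SSSZ, Z))))

Answer: after 4 steps: S(S(add(SSZ, add(SSSZ, Z))))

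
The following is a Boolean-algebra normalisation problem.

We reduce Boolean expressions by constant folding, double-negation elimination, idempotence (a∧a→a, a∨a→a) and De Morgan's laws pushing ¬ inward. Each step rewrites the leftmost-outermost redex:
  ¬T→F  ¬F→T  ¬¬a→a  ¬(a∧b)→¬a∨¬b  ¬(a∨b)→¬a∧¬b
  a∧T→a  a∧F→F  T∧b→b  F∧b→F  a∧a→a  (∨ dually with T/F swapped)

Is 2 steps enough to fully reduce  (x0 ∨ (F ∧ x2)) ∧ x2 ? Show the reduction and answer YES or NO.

  start: (x0 ∨ (F ∧ x2)) ∧ x2
  →1  (x0 ∨ F) ∧ x2
  →2  x0 ∧ x2

Answer: YES — reaches normal form x0 ∧ x2 in 2 ≤ 2 steps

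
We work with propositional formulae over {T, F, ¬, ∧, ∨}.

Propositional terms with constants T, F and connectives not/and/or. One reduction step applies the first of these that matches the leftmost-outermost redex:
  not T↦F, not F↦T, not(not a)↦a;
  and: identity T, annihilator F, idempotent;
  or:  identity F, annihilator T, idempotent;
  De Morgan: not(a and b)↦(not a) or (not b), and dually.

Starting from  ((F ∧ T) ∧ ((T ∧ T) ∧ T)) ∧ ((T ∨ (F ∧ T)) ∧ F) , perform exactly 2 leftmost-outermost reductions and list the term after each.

  start: ((F ∧ T) ∧ ((T ∧ T) ∧ T)) ∧ ((T ∨ (F ∧ T)) ∧ F)
  →1  (F ∧ ((T ∧ T) ∧ T)) ∧ ((T ∨ (F ∧ T)) ∧ F)
  →2  F ∧ ((T ∨ (F ∧ T)) ∧ F)

Answer: after 2 steps: F ∧ ((T ∨ (F ∧ T)) ∧ F)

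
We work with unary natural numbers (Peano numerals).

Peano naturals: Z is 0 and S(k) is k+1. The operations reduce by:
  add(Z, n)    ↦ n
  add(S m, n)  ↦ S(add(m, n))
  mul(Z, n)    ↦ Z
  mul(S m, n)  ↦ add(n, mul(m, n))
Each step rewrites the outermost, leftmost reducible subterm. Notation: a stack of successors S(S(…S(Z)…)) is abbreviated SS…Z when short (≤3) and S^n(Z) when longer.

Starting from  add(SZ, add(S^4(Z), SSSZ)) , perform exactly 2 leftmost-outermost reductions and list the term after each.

Answer: after 2 steps: S(add(S^4(Z), SSSZ))

Working:
  start: add(SZ, add(S^4(Z), SSSZ))
  [1] S(add(Z, add(S^4(Z), SSSZ)))
  [2] S(add(S^4(Z), SSSZ))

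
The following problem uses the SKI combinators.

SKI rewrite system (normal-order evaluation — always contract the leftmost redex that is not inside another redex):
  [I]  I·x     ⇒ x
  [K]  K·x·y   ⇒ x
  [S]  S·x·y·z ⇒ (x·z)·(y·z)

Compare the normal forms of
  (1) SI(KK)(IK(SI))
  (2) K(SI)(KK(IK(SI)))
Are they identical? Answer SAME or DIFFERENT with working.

Answer: SAME — A ⇓ SI, B ⇓ SI

Derivation:
Term A:
  start: SI(KK)(IK(SI))
  step 1: I(IK(SI))(KK(IK(SI)))
  step 2: IK(SI)(KK(IK(SI)))
  step 3: K(SI)(KK(IK(SI)))
  step 4: SI

Term B:
  start: K(SI)(KK(IK(SI)))
  step 1: SI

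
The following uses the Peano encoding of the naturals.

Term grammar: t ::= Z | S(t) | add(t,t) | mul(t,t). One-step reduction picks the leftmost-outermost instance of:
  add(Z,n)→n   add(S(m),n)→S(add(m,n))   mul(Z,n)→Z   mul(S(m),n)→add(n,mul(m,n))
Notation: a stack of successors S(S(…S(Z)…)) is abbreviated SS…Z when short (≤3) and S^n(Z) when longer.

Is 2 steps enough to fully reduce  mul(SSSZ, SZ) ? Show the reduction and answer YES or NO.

Answer: NO — after 2 steps the term is S(add(Z, mul(SSZ, SZ))), not yet normal

Derivation:
  start: mul(SSSZ, SZ)
  [1] add(SZ, mul(SSZ, SZ))
  [2] S(add(Z, mul(SSZ, SZ)))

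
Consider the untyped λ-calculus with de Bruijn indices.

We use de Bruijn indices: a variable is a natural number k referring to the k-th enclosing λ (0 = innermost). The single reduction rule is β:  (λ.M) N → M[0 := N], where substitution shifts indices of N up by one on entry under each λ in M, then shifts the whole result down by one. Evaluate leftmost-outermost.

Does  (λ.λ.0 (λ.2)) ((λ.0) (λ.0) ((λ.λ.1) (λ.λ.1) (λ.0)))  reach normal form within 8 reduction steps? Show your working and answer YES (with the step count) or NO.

  start: (λ.λ.0 (λ.2)) ((λ.0) (λ.0) ((λ.λ.1) (λ.λ.1) (λ.0)))
  →1  λ.0 (λ.(λ.0) (λ.0) ((λ.λ.1) (λ.λ.1) (λ.0)))
  →2  λ.0 (λ.(λ.0) ((λ.λ.1) (λ.λ.1) (λ.0)))
  →3  λ.0 (λ.(λ.λ.1) (λ.λ.1) (λ.0))
  →4  λ.0 (λ.(λ.λ.λ.1) (λ.0))
  →5  λ.0 (λ.λ.λ.1)

Answer: YES — reaches normal form λ.0 (λ.λ.λ.1) in 5 ≤ 8 steps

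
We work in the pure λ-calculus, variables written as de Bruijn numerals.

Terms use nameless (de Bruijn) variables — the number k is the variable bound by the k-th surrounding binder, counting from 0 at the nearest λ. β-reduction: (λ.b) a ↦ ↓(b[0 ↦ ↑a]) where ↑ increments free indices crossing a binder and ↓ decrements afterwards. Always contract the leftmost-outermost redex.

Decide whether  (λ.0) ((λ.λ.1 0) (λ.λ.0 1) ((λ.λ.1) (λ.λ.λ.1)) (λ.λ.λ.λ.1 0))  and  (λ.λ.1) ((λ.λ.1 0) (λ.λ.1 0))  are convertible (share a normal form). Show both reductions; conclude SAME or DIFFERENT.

Answer: SAME — A ⇓ λ.λ.λ.1 0, B ⇓ λ.λ.λ.1 0

Derivation:
Term A:
  start: (λ.0) ((λ.λ.1 0) (λ.λ.0 1) ((λ.λ.1) (λ.λ.λ.1)) (λ.λ.λ.λ.1 0))
  →1  (λ.λ.1 0) (λ.λ.0 1) ((λ.λ.1) (λ.λ.λ.1)) (λ.λ.λ.λ.1 0)
  →2  (λ.(λ.λ.0 1) 0) ((λ.λ.1) (λ.λ.λ.1)) (λ.λ.λ.λ.1 0)
  →3  (λ.λ.0 1) ((λ.λ.1) (λ.λ.λ.1)) (λ.λ.λ.λ.1 0)
  →4  (λ.0 ((λ.λ.1) (λ.λ.λ.1))) (λ.λ.λ.λ.1 0)
  →5  (λ.λ.λ.λ.1 0) ((λ.λ.1) (λ.λ.λ.1))
  →6  λ.λ.λ.1 0

Term B:
  start: (λ.λ.1) ((λ.λ.1 0) (λ.λ.1 0))
  →1  λ.(λ.λ.1 0) (λ.λ.1 0)
  →2  λ.λ.(λ.λ.1 0) 0
  →3  λ.λ.λ.1 0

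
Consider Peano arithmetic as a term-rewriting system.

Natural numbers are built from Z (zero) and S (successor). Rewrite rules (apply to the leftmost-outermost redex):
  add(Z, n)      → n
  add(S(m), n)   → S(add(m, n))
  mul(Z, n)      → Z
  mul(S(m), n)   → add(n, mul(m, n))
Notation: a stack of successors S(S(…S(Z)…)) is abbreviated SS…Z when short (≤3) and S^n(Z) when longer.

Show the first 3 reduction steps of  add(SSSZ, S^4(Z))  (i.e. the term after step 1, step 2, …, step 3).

Answer: after 3 steps: S(S(S(add(Z, S^4(Z)))))

Working:
  start: add(SSSZ, S^4(Z))
  [1] S(add(SSZ, S^4(Z)))
  [2] S(S(add(SZ, S^4(Z))))
  [3] S(S(S(add(Z, S^4(Z)))))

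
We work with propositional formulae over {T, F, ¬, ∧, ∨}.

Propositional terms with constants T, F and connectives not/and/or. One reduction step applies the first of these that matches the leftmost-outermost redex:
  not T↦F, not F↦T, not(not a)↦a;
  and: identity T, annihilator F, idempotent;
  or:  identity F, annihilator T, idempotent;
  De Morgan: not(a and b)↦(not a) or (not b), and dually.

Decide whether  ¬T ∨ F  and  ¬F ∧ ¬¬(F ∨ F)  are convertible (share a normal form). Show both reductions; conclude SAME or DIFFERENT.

Term A:
  start: ¬T ∨ F
  step 1: ¬T
  step 2: F

Term B:
  start: ¬F ∧ ¬¬(F ∨ F)
  step 1: T ∧ ¬¬(F ∨ F)
  step 2: ¬¬(F ∨ F)
  step 3: F ∨ F
  step 4: F

Answer: SAME — A ⇓ F, B ⇓ F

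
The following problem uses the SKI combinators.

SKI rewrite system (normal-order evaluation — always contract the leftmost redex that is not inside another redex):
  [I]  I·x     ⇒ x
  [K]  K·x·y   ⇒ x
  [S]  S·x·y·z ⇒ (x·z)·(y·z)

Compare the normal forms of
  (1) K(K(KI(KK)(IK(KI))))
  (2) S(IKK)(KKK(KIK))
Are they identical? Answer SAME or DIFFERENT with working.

Answer: DIFFERENT — A ⇓ K(K(K(KI))), B ⇓ S(KK)(KI)

Reduction:
Term A:
  start: K(K(KI(KK)(IK(KI))))
  [1] K(K(I(IK(KI))))
  [2] K(K(IK(KI)))
  [3] K(K(K(KI)))

Term B:
  start: S(IKK)(KKK(KIK))
  [1] S(KK)(KKK(KIK))
  [2] S(KK)(K(KIK))
  [3] S(KK)(KI)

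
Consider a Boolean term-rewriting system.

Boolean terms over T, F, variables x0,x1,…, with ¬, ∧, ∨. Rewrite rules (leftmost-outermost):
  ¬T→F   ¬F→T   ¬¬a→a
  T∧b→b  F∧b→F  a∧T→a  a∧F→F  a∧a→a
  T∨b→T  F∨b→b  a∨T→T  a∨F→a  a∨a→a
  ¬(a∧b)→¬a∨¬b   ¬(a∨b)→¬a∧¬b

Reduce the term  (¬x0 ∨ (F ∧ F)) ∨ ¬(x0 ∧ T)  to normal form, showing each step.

  start: (¬x0 ∨ (F ∧ F)) ∨ ¬(x0 ∧ T)
  [1] (¬x0 ∨ F) ∨ ¬(x0 ∧ T)
  [2] ¬x0 ∨ ¬(x0 ∧ T)
  [3] ¬x0 ∨ (¬x0 ∨ ¬T)
  [4] ¬x0 ∨ (¬x0 ∨ F)
  [5] ¬x0 ∨ ¬x0
  [6] ¬x0

Answer: normal form = ¬x0  (in 6 steps)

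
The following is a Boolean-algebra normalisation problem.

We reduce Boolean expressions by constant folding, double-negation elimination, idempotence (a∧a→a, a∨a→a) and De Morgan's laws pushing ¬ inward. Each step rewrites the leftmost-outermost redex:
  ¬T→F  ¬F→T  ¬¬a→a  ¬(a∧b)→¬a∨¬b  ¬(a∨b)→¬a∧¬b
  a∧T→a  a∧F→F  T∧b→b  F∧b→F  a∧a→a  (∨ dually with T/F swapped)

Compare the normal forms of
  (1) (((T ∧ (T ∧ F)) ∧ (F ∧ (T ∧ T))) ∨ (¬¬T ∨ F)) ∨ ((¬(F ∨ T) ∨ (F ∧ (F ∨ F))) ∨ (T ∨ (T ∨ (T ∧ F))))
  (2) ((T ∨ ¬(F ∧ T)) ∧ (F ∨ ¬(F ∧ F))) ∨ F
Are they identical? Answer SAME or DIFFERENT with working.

Answer: SAME — A ⇓ T, B ⇓ T

Working:
Term A:
  start: (((T ∧ (T ∧ F)) ∧ (F ∧ (T ∧ T))) ∨ (¬¬T ∨ F)) ∨ ((¬(F ∨ T) ∨ (F ∧ (F ∨ F))) ∨ (T ∨ (T ∨ (T ∧ F))))
  →1  (((T ∧ F) ∧ (F ∧ (T ∧ T))) ∨ (¬¬T ∨ F)) ∨ ((¬(F ∨ T) ∨ (F ∧ (F ∨ F))) ∨ (T ∨ (T ∨ (T ∧ F))))
  →2  ((F ∧ (F ∧ (T ∧ T))) ∨ (¬¬T ∨ F)) ∨ ((¬(F ∨ T) ∨ (F ∧ (F ∨ F))) ∨ (T ∨ (T ∨ (T ∧ F))))
  →3  (F ∨ (¬¬T ∨ F)) ∨ ((¬(F ∨ T) ∨ (F ∧ (F ∨ F))) ∨ (T ∨ (T ∨ (T ∧ F))))
  →4  (¬¬T ∨ F) ∨ ((¬(F ∨ T) ∨ (F ∧ (F ∨ F))) ∨ (T ∨ (T ∨ (T ∧ F))))
  →5  ¬¬T ∨ ((¬(F ∨ T) ∨ (F ∧ (F ∨ F))) ∨ (T ∨ (T ∨ (T ∧ F))))
  →6  T ∨ ((¬(F ∨ T) ∨ (F ∧ (F ∨ F))) ∨ (T ∨ (T ∨ (T ∧ F))))
  →7  T

Term B:
  start: ((T ∨ ¬(F ∧ T)) ∧ (F ∨ ¬(F ∧ F))) ∨ F
  →1  (T ∨ ¬(F ∧ T)) ∧ (F ∨ ¬(F ∧ F))
  →2  T ∧ (F ∨ ¬(F ∧ F))
  →3  F ∨ ¬(F ∧ F)
  →4  ¬(F ∧ F)
  →5  ¬F ∨ ¬F
  →6  ¬F
  →7  T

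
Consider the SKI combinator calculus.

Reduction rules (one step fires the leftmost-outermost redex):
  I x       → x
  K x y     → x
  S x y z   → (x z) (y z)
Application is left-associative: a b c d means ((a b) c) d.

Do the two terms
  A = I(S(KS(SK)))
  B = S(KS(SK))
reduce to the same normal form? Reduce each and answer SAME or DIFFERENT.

Answer: SAME — A ⇓ SS, B ⇓ SS

Working:
Term A:
  start: I(S(KS(SK)))
  →1  S(KS(SK))
  →2  SS

Term B:
  start: S(KS(SK))
  →1  SS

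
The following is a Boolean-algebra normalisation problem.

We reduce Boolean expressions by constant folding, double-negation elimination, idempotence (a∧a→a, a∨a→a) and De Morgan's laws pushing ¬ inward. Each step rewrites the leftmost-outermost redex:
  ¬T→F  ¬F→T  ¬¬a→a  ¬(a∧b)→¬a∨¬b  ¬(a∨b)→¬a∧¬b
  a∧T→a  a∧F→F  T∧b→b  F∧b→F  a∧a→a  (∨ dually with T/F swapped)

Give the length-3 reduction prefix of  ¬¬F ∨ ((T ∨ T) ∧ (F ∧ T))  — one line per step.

  start: ¬¬F ∨ ((T ∨ T) ∧ (F ∧ T))
  →1  F ∨ ((T ∨ T) ∧ (F ∧ T))
  →2  (T ∨ T) ∧ (F ∧ T)
  →3  T ∧ (F ∧ T)

Answer: after 3 steps: T ∧ (F ∧ T)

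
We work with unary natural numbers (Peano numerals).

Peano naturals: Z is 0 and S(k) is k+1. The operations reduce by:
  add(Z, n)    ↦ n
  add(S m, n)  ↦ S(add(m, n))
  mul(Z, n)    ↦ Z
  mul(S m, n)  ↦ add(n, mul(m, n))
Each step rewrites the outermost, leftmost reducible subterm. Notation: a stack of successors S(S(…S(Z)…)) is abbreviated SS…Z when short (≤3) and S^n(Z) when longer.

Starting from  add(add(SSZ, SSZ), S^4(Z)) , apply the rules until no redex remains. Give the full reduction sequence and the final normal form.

Answer: normal form = S^8(Z)  (in 8 steps)

Derivation:
  start: add(add(SSZ, SSZ), S^4(Z))
  step 1: add(S(add(SZ, SSZ)), S^4(Z))
  step 2: S(add(add(SZ, SSZ), S^4(Z)))
  step 3: S(add(S(add(Z, SSZ)), S^4(Z)))
  step 4: S(S(add(add(Z, SSZ), S^4(Z))))
  step 5: S(S(add(SSZ, S^4(Z))))
  step 6: S(S(S(add(SZ, S^4(Z)))))
  step 7: S(S(S(S(add(Z, S^4(Z))))))
  step 8: S^8(Z)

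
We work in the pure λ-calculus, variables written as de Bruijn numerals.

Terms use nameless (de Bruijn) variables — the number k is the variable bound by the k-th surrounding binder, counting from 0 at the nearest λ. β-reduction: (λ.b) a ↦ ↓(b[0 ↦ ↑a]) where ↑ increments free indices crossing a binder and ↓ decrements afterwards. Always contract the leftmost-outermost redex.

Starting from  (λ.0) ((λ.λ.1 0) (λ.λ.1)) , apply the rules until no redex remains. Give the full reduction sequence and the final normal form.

  start: (λ.0) ((λ.λ.1 0) (λ.λ.1))
  →1  (λ.λ.1 0) (λ.λ.1)
  →2  λ.(λ.λ.1) 0
  →3  λ.λ.1

Answer: normal form = λ.λ.1  (in 3 steps)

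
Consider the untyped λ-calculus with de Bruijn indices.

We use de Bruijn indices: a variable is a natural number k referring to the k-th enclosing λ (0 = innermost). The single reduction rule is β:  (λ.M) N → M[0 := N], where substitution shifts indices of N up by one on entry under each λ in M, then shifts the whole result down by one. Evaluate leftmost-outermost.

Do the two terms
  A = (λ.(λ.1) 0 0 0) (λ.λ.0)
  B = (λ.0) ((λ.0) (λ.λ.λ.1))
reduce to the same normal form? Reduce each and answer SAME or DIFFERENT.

Term A:
  start: (λ.(λ.1) 0 0 0) (λ.λ.0)
  →1  (λ.λ.λ.0) (λ.λ.0) (λ.λ.0) (λ.λ.0)
  →2  (λ.λ.0) (λ.λ.0) (λ.λ.0)
  →3  (λ.0) (λ.λ.0)
  →4  λ.λ.0

Term B:
  start: (λ.0) ((λ.0) (λ.λ.λ.1))
  →1  (λ.0) (λ.λ.λ.1)
  →2  λ.λ.λ.1

Answer: DIFFERENT — A ⇓ λ.λ.0, B ⇓ λ.λ.λ.1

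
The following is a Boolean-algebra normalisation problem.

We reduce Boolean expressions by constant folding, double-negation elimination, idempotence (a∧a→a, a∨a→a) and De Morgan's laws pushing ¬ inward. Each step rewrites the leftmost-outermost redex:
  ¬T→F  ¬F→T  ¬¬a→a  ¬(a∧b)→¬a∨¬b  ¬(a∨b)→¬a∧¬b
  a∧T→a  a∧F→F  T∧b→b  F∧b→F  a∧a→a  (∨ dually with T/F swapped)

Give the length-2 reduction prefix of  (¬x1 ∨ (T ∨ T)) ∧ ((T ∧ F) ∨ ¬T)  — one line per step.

Answer: after 2 steps: T ∧ ((T ∧ F) ∨ ¬T)

Reduction:
  start: (¬x1 ∨ (T ∨ T)) ∧ ((T ∧ F) ∨ ¬T)
  step 1: (¬x1 ∨ T) ∧ ((T ∧ F) ∨ ¬T)
  step 2: T ∧ ((T ∧ F) ∨ ¬T)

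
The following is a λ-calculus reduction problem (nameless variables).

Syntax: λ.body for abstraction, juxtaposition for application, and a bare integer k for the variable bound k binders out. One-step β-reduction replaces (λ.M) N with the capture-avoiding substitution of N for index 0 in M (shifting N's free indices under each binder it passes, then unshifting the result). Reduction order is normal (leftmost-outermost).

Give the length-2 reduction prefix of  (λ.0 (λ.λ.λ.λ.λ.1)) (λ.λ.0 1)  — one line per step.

  start: (λ.0 (λ.λ.λ.λ.λ.1)) (λ.λ.0 1)
  [1] (λ.λ.0 1) (λ.λ.λ.λ.λ.1)
  [2] λ.0 (λ.λ.λ.λ.λ.1)

Answer: after 2 steps: λ.0 (λ.λ.λ.λ.λ.1)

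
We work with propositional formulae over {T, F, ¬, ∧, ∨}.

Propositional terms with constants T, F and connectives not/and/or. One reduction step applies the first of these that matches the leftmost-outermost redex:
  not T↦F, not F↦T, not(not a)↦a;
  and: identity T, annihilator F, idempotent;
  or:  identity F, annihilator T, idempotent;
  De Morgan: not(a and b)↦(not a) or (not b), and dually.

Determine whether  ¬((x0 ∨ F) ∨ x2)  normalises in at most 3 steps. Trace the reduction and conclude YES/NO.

  start: ¬((x0 ∨ F) ∨ x2)
  step 1: ¬(x0 ∨ F) ∧ ¬x2
  step 2: (¬x0 ∧ ¬F) ∧ ¬x2
  step 3: (¬x0 ∧ T) ∧ ¬x2

Answer: NO — after 3 steps the term is (¬x0 ∧ T) ∧ ¬x2, not yet normal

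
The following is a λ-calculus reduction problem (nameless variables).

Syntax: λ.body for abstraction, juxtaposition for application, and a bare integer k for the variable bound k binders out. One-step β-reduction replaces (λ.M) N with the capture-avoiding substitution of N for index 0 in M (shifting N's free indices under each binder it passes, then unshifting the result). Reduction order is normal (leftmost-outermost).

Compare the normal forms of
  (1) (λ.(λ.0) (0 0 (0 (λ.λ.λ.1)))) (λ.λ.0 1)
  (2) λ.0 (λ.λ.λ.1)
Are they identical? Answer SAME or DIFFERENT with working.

Term A:
  start: (λ.(λ.0) (0 0 (0 (λ.λ.λ.1)))) (λ.λ.0 1)
  [1] (λ.0) ((λ.λ.0 1) (λ.λ.0 1) ((λ.λ.0 1) (λ.λ.λ.1)))
  [2] (λ.λ.0 1) (λ.λ.0 1) ((λ.λ.0 1) (λ.λ.λ.1))
  [3] (λ.0 (λ.λ.0 1)) ((λ.λ.0 1) (λ.λ.λ.1))
  [4] (λ.λ.0 1) (λ.λ.λ.1) (λ.λ.0 1)
  [5] (λ.0 (λ.λ.λ.1)) (λ.λ.0 1)
  [6] (λ.λ.0 1) (λ.λ.λ.1)
  [7] λ.0 (λ.λ.λ.1)

Term B:
  start: λ.0 (λ.λ.λ.1)

Answer: SAME — A ⇓ λ.0 (λ.λ.λ.1), B ⇓ λ.0 (λ.λ.λ.1)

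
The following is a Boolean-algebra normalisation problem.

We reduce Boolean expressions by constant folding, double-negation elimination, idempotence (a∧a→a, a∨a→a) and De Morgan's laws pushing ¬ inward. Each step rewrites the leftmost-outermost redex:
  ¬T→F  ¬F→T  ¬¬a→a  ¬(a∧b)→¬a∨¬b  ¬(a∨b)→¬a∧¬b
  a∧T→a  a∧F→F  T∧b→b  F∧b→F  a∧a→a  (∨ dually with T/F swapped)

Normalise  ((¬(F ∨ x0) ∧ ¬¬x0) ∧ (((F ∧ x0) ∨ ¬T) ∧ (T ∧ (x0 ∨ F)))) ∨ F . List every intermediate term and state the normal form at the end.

Answer: normal form = F  (in 10 steps)

Working:
  start: ((¬(F ∨ x0) ∧ ¬¬x0) ∧ (((F ∧ x0) ∨ ¬T) ∧ (T ∧ (x0 ∨ F)))) ∨ F
  →1  (¬(F ∨ x0) ∧ ¬¬x0) ∧ (((F ∧ x0) ∨ ¬T) ∧ (T ∧ (x0 ∨ F)))
  →2  ((¬F ∧ ¬x0) ∧ ¬¬x0) ∧ (((F ∧ x0) ∨ ¬T) ∧ (T ∧ (x0 ∨ F)))
  →3  ((T ∧ ¬x0) ∧ ¬¬x0) ∧ (((F ∧ x0) ∨ ¬T) ∧ (T ∧ (x0 ∨ F)))
  →4  (¬x0 ∧ ¬¬x0) ∧ (((F ∧ x0) ∨ ¬T) ∧ (T ∧ (x0 ∨ F)))
  →5  (¬x0 ∧ x0) ∧ (((F ∧ x0) ∨ ¬T) ∧ (T ∧ (x0 ∨ F)))
  →6  (¬x0 ∧ x0) ∧ ((F ∨ ¬T) ∧ (T ∧ (x0 ∨ F)))
  →7  (¬x0 ∧ x0) ∧ (¬T ∧ (T ∧ (x0 ∨ F)))
  →8  (¬x0 ∧ x0) ∧ (F ∧ (T ∧ (x0 ∨ F)))
  →9  (¬x0 ∧ x0) ∧ F
  →10  F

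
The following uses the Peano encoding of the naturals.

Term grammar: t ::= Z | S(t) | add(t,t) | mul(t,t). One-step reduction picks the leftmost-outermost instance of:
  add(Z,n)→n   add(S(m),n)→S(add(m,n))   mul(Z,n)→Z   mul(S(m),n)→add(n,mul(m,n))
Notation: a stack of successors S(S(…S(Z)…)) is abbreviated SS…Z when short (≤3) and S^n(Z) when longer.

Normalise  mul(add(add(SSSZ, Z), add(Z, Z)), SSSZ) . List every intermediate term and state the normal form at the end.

  start: mul(add(add(SSSZ, Z), add(Z, Z)), SSSZ)
  →1  mul(add(S(add(SSZ, Z)), add(Z, Z)), SSSZ)
  →2  mul(S(add(add(SSZ, Z), add(Z, Z))), SSSZ)
  →3  add(SSSZ, mul(add(add(SSZ, Z), add(Z, Z)), SSSZ))
  →4  S(add(SSZ, mul(add(add(SSZ, Z), add(Z, Z)), SSSZ)))
  →5  S(S(add(SZ, mul(add(add(SSZ, Z), add(Z, Z)), SSSZ))))
  →6  S(S(S(add(Z, mul(add(add(SSZ, Z), add(Z, Z)), SSSZ)))))
  →7  S(S(S(mul(add(add(SSZ, Z), add(Z, Z)), SSSZ))))
  →8  S(S(S(mul(add(S(add(SZ, Z)), add(Z, Z)), SSSZ))))
  →9  S(S(S(mul(S(add(add(SZ, Z), add(Z, Z))), SSSZ))))
  →10  S(S(S(add(SSSZ, mul(add(add(SZ, Z), add(Z, Z)), SSSZ)))))
  →11  S(S(S(S(add(SSZ, mul(add(add(SZ, Z), add(Z, Z)), SSSZ))))))
  →12  S(S(S(S(S(add(SZ, mul(add(add(SZ, Z), add(Z, Z)), SSSZ)))))))
  →13  S(S(S(S(S(S(add(Z, mul(add(add(SZ, Z), add(Z, Z)), SSSZ))))))))
  →14  S(S(S(S(S(S(mul(add(add(SZ, Z), add(Z, Z)), SSSZ)))))))
  →15  S(S(S(S(S(S(mul(add(S(add(Z, Z)), add(Z, Z)), SSSZ)))))))
  →16  S(S(S(S(S(S(mul(S(add(add(Z, Z), add(Z, Z))), SSSZ)))))))
  →17  S(S(S(S(S(S(add(SSSZ, mul(add(add(Z, Z), add(Z, Z)), SSSZ))))))))
  →18  S(S(S(S(S(S(S(add(SSZ, mul(add(add(Z, Z), add(Z, Z)), SSSZ)))))))))
  →19  S(S(S(S(S(S(S(S(add(SZ, mul(add(add(Z, Z), add(Z, Z)), SSSZ))))))))))
  →20  S(S(S(S(S(S(S(S(S(add(Z, mul(add(add(Z, Z), add(Z, Z)), SSSZ)))))))))))
  →21  S(S(S(S(S(S(S(S(S(mul(add(add(Z, Z), add(Z, Z)), SSSZ))))))))))
  →22  S(S(S(S(S(S(S(S(S(mul(add(Z, add(Z, Z)), SSSZ))))))))))
  →23  S(S(S(S(S(S(S(S(S(mul(add(Z, Z), SSSZ))))))))))
  →24  S(S(S(S(S(S(S(S(S(mul(Z, SSSZ))))))))))
  →25  S^9(Z)

Answer: normal form = S^9(Z)  (in 25 steps)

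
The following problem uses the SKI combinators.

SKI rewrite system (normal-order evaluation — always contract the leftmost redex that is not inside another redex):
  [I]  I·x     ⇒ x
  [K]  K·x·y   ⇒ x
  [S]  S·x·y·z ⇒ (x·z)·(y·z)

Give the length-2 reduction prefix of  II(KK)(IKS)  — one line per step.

  start: II(KK)(IKS)
  step 1: I(KK)(IKS)
  step 2: KK(IKS)

Answer: after 2 steps: KK(IKS)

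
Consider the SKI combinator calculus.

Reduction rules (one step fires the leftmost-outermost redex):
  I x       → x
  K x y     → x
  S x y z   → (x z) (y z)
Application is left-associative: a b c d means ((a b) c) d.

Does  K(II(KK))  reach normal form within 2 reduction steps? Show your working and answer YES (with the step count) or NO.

Answer: YES — reaches normal form K(KK) in 2 ≤ 2 steps

Working:
  start: K(II(KK))
  [1] K(I(KK))
  [2] K(KK)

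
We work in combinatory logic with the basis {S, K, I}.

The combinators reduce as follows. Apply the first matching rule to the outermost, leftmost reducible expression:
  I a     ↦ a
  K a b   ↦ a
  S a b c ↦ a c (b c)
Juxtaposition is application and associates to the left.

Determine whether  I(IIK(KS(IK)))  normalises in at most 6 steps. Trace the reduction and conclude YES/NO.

  start: I(IIK(KS(IK)))
  step 1: IIK(KS(IK))
  step 2: IK(KS(IK))
  step 3: K(KS(IK))
  step 4: KS

Answer: YES — reaches normal form KS in 4 ≤ 6 steps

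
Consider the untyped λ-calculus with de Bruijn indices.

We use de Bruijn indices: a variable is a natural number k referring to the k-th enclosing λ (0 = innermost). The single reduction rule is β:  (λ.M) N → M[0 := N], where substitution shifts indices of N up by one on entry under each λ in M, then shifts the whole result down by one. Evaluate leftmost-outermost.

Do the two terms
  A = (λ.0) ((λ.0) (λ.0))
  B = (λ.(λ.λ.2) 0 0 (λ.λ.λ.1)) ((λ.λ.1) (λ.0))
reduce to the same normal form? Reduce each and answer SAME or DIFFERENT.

Answer: SAME — A ⇓ λ.0, B ⇓ λ.0

Derivation:
Term A:
  start: (λ.0) ((λ.0) (λ.0))
  →1  (λ.0) (λ.0)
  →2  λ.0

Term B:
  start: (λ.(λ.λ.2) 0 0 (λ.λ.λ.1)) ((λ.λ.1) (λ.0))
  →1  (λ.λ.(λ.λ.1) (λ.0)) ((λ.λ.1) (λ.0)) ((λ.λ.1) (λ.0)) (λ.λ.λ.1)
  →2  (λ.(λ.λ.1) (λ.0)) ((λ.λ.1) (λ.0)) (λ.λ.λ.1)
  →3  (λ.λ.1) (λ.0) (λ.λ.λ.1)
  →4  (λ.λ.0) (λ.λ.λ.1)
  →5  λ.0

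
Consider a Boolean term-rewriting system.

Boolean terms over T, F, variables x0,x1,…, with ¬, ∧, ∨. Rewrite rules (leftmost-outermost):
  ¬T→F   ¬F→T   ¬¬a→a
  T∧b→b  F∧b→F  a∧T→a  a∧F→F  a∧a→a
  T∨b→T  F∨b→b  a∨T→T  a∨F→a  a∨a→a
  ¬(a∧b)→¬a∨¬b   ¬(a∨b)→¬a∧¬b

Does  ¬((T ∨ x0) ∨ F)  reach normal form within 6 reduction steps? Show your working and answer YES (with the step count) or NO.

  start: ¬((T ∨ x0) ∨ F)
  step 1: ¬(T ∨ x0) ∧ ¬F
  step 2: (¬T ∧ ¬x0) ∧ ¬F
  step 3: (F ∧ ¬x0) ∧ ¬F
  step 4: F ∧ ¬F
  step 5: F

Answer: YES — reaches normal form F in 5 ≤ 6 steps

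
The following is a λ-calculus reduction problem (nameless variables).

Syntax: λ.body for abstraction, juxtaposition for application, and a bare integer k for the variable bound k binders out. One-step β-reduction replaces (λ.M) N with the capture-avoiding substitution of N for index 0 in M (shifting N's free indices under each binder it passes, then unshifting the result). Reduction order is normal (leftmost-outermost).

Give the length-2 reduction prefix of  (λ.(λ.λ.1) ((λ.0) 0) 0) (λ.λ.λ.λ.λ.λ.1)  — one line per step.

  start: (λ.(λ.λ.1) ((λ.0) 0) 0) (λ.λ.λ.λ.λ.λ.1)
  [1] (λ.λ.1) ((λ.0) (λ.λ.λ.λ.λ.λ.1)) (λ.λ.λ.λ.λ.λ.1)
  [2] (λ.(λ.0) (λ.λ.λ.λ.λ.λ.1)) (λ.λ.λ.λ.λ.λ.1)

Answer: after 2 steps: (λ.(λ.0) (λ.λ.λ.λ.λ.λ.1)) (λ.λ.λ.λ.λ.λ.1)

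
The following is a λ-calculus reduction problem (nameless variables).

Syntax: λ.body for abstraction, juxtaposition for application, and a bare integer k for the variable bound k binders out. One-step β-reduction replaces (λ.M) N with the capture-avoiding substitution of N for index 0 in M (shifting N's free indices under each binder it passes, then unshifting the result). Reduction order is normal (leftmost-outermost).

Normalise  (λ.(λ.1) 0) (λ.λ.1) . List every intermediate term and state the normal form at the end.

  start: (λ.(λ.1) 0) (λ.λ.1)
  [1] (λ.λ.λ.1) (λ.λ.1)
  [2] λ.λ.1

Answer: normal form = λ.λ.1  (in 2 steps)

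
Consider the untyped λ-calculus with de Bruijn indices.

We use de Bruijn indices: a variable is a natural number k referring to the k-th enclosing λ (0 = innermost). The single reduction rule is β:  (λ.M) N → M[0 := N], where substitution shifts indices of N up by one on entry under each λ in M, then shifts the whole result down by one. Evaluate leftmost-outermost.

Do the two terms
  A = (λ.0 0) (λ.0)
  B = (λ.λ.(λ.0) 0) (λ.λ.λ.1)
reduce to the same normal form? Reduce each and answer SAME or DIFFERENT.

Answer: SAME — A ⇓ λ.0, B ⇓ λ.0

Reduction:
Term A:
  start: (λ.0 0) (λ.0)
  →1  (λ.0) (λ.0)
  →2  λ.0

Term B:
  start: (λ.λ.(λ.0) 0) (λ.λ.λ.1)
  →1  λ.(λ.0) 0
  →2  λ.0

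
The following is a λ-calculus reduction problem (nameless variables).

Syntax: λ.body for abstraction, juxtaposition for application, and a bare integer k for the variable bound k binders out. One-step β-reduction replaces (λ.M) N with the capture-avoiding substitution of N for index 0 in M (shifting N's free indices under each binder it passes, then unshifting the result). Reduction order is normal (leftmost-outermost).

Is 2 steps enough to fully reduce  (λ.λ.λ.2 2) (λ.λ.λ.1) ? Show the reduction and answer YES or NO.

Answer: YES — reaches normal form λ.λ.λ.λ.1 in 2 ≤ 2 steps

Working:
  start: (λ.λ.λ.2 2) (λ.λ.λ.1)
  [1] λ.λ.(λ.λ.λ.1) (λ.λ.λ.1)
  [2] λ.λ.λ.λ.1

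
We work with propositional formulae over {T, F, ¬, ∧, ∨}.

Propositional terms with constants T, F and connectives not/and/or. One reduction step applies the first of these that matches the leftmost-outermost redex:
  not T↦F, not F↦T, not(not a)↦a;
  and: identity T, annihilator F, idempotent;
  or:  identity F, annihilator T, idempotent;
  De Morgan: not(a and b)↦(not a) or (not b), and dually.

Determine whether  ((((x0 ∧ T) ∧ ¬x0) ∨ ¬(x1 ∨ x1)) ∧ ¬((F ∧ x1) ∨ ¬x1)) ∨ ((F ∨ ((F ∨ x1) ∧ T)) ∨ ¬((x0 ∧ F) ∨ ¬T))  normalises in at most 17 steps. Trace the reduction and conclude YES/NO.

  start: ((((x0 ∧ T) ∧ ¬x0) ∨ ¬(x1 ∨ x1)) ∧ ¬((F ∧ x1) ∨ ¬x1)) ∨ ((F ∨ ((F ∨ x1) ∧ T)) ∨ ¬((x0 ∧ F) ∨ ¬T))
  step 1: (((x0 ∧ ¬x0) ∨ ¬(x1 ∨ x1)) ∧ ¬((F ∧ x1) ∨ ¬x1)) ∨ ((F ∨ ((F ∨ x1) ∧ T)) ∨ ¬((x0 ∧ F) ∨ ¬T))
  step 2: (((x0 ∧ ¬x0) ∨ (¬x1 ∧ ¬x1)) ∧ ¬((F ∧ x1) ∨ ¬x1)) ∨ ((F ∨ ((F ∨ x1) ∧ T)) ∨ ¬((x0 ∧ F) ∨ ¬T))
  step 3: (((x0 ∧ ¬x0) ∨ ¬x1) ∧ ¬((F ∧ x1) ∨ ¬x1)) ∨ ((F ∨ ((F ∨ x1) ∧ T)) ∨ ¬((x0 ∧ F) ∨ ¬T))
  step 4: (((x0 ∧ ¬x0) ∨ ¬x1) ∧ (¬(F ∧ x1) ∧ ¬¬x1)) ∨ ((F ∨ ((F ∨ x1) ∧ T)) ∨ ¬((x0 ∧ F) ∨ ¬T))
  step 5: (((x0 ∧ ¬x0) ∨ ¬x1) ∧ ((¬F ∨ ¬x1) ∧ ¬¬x1)) ∨ ((F ∨ ((F ∨ x1) ∧ T)) ∨ ¬((x0 ∧ F) ∨ ¬T))
  step 6: (((x0 ∧ ¬x0) ∨ ¬x1) ∧ ((T ∨ ¬x1) ∧ ¬¬x1)) ∨ ((F ∨ ((F ∨ x1) ∧ T)) ∨ ¬((x0 ∧ F) ∨ ¬T))
  step 7: (((x0 ∧ ¬x0) ∨ ¬x1) ∧ (T ∧ ¬¬x1)) ∨ ((F ∨ ((F ∨ x1) ∧ T)) ∨ ¬((x0 ∧ F) ∨ ¬T))
  step 8: (((x0 ∧ ¬x0) ∨ ¬x1) ∧ ¬¬x1) ∨ ((F ∨ ((F ∨ x1) ∧ T)) ∨ ¬((x0 ∧ F) ∨ ¬T))
  step 9: (((x0 ∧ ¬x0) ∨ ¬x1) ∧ x1) ∨ ((F ∨ ((F ∨ x1) ∧ T)) ∨ ¬((x0 ∧ F) ∨ ¬T))
  step 10: (((x0 ∧ ¬x0) ∨ ¬x1) ∧ x1) ∨ (((F ∨ x1) ∧ T) ∨ ¬((x0 ∧ F) ∨ ¬T))
  step 11: (((x0 ∧ ¬x0) ∨ ¬x1) ∧ x1) ∨ ((F ∨ x1) ∨ ¬((x0 ∧ F) ∨ ¬T))
  step 12: (((x0 ∧ ¬x0) ∨ ¬x1) ∧ x1) ∨ (x1 ∨ ¬((x0 ∧ F) ∨ ¬T))
  step 13: (((x0 ∧ ¬x0) ∨ ¬x1) ∧ x1) ∨ (x1 ∨ (¬(x0 ∧ F) ∧ ¬¬T))
  step 14: (((x0 ∧ ¬x0) ∨ ¬x1) ∧ x1) ∨ (x1 ∨ ((¬x0 ∨ ¬F) ∧ ¬¬T))
  step 15: (((x0 ∧ ¬x0) ∨ ¬x1) ∧ x1) ∨ (x1 ∨ ((¬x0 ∨ T) ∧ ¬¬T))
  step 16: (((x0 ∧ ¬x0) ∨ ¬x1) ∧ x1) ∨ (x1 ∨ (T ∧ ¬¬T))
  step 17: (((x0 ∧ ¬x0) ∨ ¬x1) ∧ x1) ∨ (x1 ∨ ¬¬T)

Answer: NO — after 17 steps the term is (((x0 ∧ ¬x0) ∨ ¬x1) ∧ x1) ∨ (x1 ∨ ¬¬T), not yet normal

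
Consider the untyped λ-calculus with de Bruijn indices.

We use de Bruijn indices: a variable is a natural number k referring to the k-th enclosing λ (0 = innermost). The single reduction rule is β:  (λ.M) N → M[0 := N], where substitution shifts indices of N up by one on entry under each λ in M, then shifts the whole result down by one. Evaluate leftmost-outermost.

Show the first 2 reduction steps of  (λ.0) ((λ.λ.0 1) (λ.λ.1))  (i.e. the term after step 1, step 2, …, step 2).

Answer: after 2 steps: λ.0 (λ.λ.1)

Reduction:
  start: (λ.0) ((λ.λ.0 1) (λ.λ.1))
  →1  (λ.λ.0 1) (λ.λ.1)
  →2  λ.0 (λ.λ.1)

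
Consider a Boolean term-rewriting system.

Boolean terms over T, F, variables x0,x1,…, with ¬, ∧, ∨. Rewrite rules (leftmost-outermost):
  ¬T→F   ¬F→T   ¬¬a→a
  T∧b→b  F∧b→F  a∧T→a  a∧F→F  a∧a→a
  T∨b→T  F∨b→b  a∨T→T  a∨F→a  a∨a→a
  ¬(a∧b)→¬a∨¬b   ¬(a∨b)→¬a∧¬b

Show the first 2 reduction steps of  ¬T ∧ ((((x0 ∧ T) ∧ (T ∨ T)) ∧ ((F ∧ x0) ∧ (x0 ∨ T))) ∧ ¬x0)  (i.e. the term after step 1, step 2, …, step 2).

Answer: after 2 steps: F

Working:
  start: ¬T ∧ ((((x0 ∧ T) ∧ (T ∨ T)) ∧ ((F ∧ x0) ∧ (x0 ∨ T))) ∧ ¬x0)
  →1  F ∧ ((((x0 ∧ T) ∧ (T ∨ T)) ∧ ((F ∧ x0) ∧ (x0 ∨ T))) ∧ ¬x0)
  →2  F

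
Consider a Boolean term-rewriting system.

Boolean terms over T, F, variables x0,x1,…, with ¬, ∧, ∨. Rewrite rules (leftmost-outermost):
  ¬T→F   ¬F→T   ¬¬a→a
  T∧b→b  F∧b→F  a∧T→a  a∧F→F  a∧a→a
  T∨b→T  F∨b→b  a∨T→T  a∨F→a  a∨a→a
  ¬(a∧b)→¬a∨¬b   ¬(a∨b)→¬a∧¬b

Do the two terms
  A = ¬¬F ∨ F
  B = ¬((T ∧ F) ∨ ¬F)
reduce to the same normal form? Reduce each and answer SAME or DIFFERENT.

Term A:
  start: ¬¬F ∨ F
  [1] ¬¬F
  [2] F

Term B:
  start: ¬((T ∧ F) ∨ ¬F)
  [1] ¬(T ∧ F) ∧ ¬¬F
  [2] (¬T ∨ ¬F) ∧ ¬¬F
  [3] (F ∨ ¬F) ∧ ¬¬F
  [4] ¬F ∧ ¬¬F
  [5] T ∧ ¬¬F
  [6] ¬¬F
  [7] F

Answer: SAME — A ⇓ F, B ⇓ F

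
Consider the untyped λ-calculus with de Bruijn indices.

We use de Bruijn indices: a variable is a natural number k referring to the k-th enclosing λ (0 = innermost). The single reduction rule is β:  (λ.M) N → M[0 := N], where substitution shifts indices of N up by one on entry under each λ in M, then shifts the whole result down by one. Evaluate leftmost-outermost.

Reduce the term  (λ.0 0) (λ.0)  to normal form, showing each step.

Answer: normal form = λ.0  (in 2 steps)

Derivation:
  start: (λ.0 0) (λ.0)
  step 1: (λ.0) (λ.0)
  step 2: λ.0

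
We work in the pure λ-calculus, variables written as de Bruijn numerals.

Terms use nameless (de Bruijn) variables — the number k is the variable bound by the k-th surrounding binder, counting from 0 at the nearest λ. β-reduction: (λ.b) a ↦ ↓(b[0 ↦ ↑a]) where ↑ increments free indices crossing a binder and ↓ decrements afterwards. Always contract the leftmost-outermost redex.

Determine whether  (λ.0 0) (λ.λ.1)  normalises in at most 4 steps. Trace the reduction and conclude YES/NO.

  start: (λ.0 0) (λ.λ.1)
  step 1: (λ.λ.1) (λ.λ.1)
  step 2: λ.λ.λ.1

Answer: YES — reaches normal form λ.λ.λ.1 in 2 ≤ 4 steps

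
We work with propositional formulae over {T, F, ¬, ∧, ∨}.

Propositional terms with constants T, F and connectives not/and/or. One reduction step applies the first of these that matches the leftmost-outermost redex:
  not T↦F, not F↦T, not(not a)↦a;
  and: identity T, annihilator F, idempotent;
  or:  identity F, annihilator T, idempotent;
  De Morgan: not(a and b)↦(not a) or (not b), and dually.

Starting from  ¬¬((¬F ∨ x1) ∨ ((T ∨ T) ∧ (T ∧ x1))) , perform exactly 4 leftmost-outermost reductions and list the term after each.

  start: ¬¬((¬F ∨ x1) ∨ ((T ∨ T) ∧ (T ∧ x1)))
  step 1: (¬F ∨ x1) ∨ ((T ∨ T) ∧ (T ∧ x1))
  step 2: (T ∨ x1) ∨ ((T ∨ T) ∧ (T ∧ x1))
  step 3: T ∨ ((T ∨ T) ∧ (T ∧ x1))
  step 4: T

Answer: after 4 steps: T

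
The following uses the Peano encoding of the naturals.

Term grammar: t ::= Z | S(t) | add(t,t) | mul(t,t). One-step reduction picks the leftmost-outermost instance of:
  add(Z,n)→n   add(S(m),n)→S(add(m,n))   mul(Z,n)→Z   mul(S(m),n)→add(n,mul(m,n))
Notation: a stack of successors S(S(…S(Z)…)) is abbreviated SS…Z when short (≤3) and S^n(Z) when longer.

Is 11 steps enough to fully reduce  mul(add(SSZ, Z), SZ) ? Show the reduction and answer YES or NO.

Answer: YES — reaches normal form SSZ in 10 ≤ 11 steps

Working:
  start: mul(add(SSZ, Z), SZ)
  step 1: mul(S(add(SZ, Z)), SZ)
  step 2: add(SZ, mul(add(SZ, Z), SZ))
  step 3: S(add(Z, mul(add(SZ, Z), SZ)))
  step 4: S(mul(add(SZ, Z), SZ))
  step 5: S(mul(S(add(Z, Z)), SZ))
  step 6: S(add(SZ, mul(add(Z, Z), SZ)))
  step 7: S(S(add(Z, mul(add(Z, Z), SZ))))
  step 8: S(S(mul(add(Z, Z), SZ)))
  step 9: S(S(mul(Z, SZ)))
  step 10: SSZ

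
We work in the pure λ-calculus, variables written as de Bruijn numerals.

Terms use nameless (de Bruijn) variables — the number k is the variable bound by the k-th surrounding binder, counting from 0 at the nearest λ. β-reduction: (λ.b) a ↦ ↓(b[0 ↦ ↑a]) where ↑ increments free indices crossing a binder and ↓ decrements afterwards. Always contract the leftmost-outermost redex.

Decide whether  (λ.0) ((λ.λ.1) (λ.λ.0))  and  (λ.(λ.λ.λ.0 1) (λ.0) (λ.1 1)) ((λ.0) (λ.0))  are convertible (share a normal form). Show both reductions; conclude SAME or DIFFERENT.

Answer: DIFFERENT — A ⇓ λ.λ.λ.0, B ⇓ λ.0 (λ.λ.0)

Working:
Term A:
  start: (λ.0) ((λ.λ.1) (λ.λ.0))
  [1] (λ.λ.1) (λ.λ.0)
  [2] λ.λ.λ.0

Term B:
  start: (λ.(λ.λ.λ.0 1) (λ.0) (λ.1 1)) ((λ.0) (λ.0))
  [1] (λ.λ.λ.0 1) (λ.0) (λ.(λ.0) (λ.0) ((λ.0) (λ.0)))
  [2] (λ.λ.0 1) (λ.(λ.0) (λ.0) ((λ.0) (λ.0)))
  [3] λ.0 (λ.(λ.0) (λ.0) ((λ.0) (λ.0)))
  [4] λ.0 (λ.(λ.0) ((λ.0) (λ.0)))
  [5] λ.0 (λ.(λ.0) (λ.0))
  [6] λ.0 (λ.λ.0)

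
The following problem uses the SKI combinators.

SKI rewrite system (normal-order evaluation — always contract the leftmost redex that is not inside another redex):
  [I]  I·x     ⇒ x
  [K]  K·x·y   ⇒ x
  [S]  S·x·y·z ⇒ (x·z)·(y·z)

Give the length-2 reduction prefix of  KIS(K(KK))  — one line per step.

  start: KIS(K(KK))
  [1] I(K(KK))
  [2] K(KK)

Answer: after 2 steps: K(KK)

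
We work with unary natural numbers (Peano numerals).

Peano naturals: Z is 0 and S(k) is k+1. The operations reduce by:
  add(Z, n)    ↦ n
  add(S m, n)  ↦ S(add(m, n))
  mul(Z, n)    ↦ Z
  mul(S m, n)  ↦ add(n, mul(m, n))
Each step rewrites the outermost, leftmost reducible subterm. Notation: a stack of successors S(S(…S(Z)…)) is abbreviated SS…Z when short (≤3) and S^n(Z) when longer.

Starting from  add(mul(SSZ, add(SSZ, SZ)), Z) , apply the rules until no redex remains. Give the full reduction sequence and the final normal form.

Answer: normal form = S^6(Z)  (in 24 steps)

Reduction:
  start: add(mul(SSZ, add(SSZ, SZ)), Z)
  step 1: add(add(add(SSZ, SZ), mul(SZ, add(SSZ, SZ))), Z)
  step 2: add(add(S(add(SZ, SZ)), mul(SZ, add(SSZ, SZ))), Z)
  step 3: add(S(add(add(SZ, SZ), mul(SZ, add(SSZ, SZ)))), Z)
  step 4: S(add(add(add(SZ, SZ), mul(SZ, add(SSZ, SZ))), Z))
  step 5: S(add(add(S(add(Z, SZ)), mul(SZ, add(SSZ, SZ))), Z))
  step 6: S(add(S(add(add(Z, SZ), mul(SZ, add(SSZ, SZ)))), Z))
  step 7: S(S(add(add(add(Z, SZ), mul(SZ, add(SSZ, SZ))), Z)))
  step 8: S(S(add(add(SZ, mul(SZ, add(SSZ, SZ))), Z)))
  step 9: S(S(add(S(add(Z, mul(SZ, add(SSZ, SZ)))), Z)))
  step 10: S(S(S(add(add(Z, mul(SZ, add(SSZ, SZ))), Z))))
  step 11: S(S(S(add(mul(SZ, add(SSZ, SZ)), Z))))
  step 12: S(S(S(add(add(add(SSZ, SZ), mul(Z, add(SSZ, SZ))), Z))))
  step 13: S(S(S(add(add(S(add(SZ, SZ)), mul(Z, add(SSZ, SZ))), Z))))
  step 14: S(S(S(add(S(add(add(SZ, SZ), mul(Z, add(SSZ, SZ)))), Z))))
  step 15: S(S(S(S(add(add(add(SZ, SZ), mul(Z, add(SSZ, SZ))), Z)))))
  step 16: S(S(S(S(add(add(S(add(Z, SZ)), mul(Z, add(SSZ, SZ))), Z)))))
  step 17: S(S(S(S(add(S(add(add(Z, SZ), mul(Z, add(SSZ, SZ)))), Z)))))
  step 18: S(S(S(S(S(add(add(add(Z, SZ), mul(Z, add(SSZ, SZ))), Z))))))
  step 19: S(S(S(S(S(add(add(SZ, mul(Z, add(SSZ, SZ))), Z))))))
  step 20: S(S(S(S(S(add(S(add(Z, mul(Z, add(SSZ, SZ)))), Z))))))
  step 21: S(S(S(S(S(S(add(add(Z, mul(Z, add(SSZ, SZ))), Z)))))))
  step 22: S(S(S(S(S(S(add(mul(Z, add(SSZ, SZ)), Z)))))))
  step 23: S(S(S(S(S(S(add(Z, Z)))))))
  step 24: S^6(Z)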